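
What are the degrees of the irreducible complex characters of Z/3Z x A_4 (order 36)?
Dimensions: 1, 1, 1, 1, 1, 1, 1, 1, 1, 3, 3, 3

There are 12 irreducibles (= number of conjugacy classes). Their dimensions d_i satisfy sum d_i^2 = |G| = 36: 1 + 1 + 1 + 1 + 1 + 1 + 1 + 1 + 1 + 9 + 9 + 9 = 36. (For the product with Z/3Z: each of the 3 1-dim characters of Z/3Z tensors with each irrep of A_4, giving 3 copies of each A_4-dimension.)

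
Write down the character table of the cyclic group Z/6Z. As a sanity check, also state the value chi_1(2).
Character table of Z/6Z (irreps indexed chi_0,...,chi_5 with chi_k(m) = zeta_6^(k*m), zeta_6 = exp(2*pi*i/6)):
  irrep \ class  {0} (size 1)  {1} (size 1)    {2} (size 1)    {3} (size 1)  {4} (size 1)    {5} (size 1)  
  chi_0          1             1               1               1             1               1             
  chi_1          1             exp(I*pi/3)     exp(2*I*pi/3)   -1            exp(-2*I*pi/3)  exp(-I*pi/3)  
  chi_2          1             exp(2*I*pi/3)   exp(-2*I*pi/3)  1             exp(2*I*pi/3)   exp(-2*I*pi/3)
  chi_3          1             -1              1               -1            1               -1            
  chi_4          1             exp(-2*I*pi/3)  exp(2*I*pi/3)   1             exp(-2*I*pi/3)  exp(2*I*pi/3) 
  chi_5          1             exp(-I*pi/3)    exp(-2*I*pi/3)  -1            exp(2*I*pi/3)   exp(I*pi/3)   

Spot check: chi_1(2) = zeta_6^(1*2) = zeta_6^2 = exp(2*I*pi/3).

Derivation: Z/6Z is abelian, so all 6 irreducible complex representations are 1-dimensional. They are given by chi_k(m) = zeta_6^(k*m) for k = 0,...,5. Row orthogonality: sum_m chi_k(m) conj(chi_l(m)) = 6 * [k = l].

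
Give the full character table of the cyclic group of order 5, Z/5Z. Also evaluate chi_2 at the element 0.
Character table of Z/5Z (irreps indexed chi_0,...,chi_4 with chi_k(m) = zeta_5^(k*m), zeta_5 = exp(2*pi*i/5)):
  irrep \ class  {0} (size 1)  {1} (size 1)    {2} (size 1)    {3} (size 1)    {4} (size 1)  
  chi_0          1             1               1               1               1             
  chi_1          1             exp(2*I*pi/5)   exp(4*I*pi/5)   exp(-4*I*pi/5)  exp(-2*I*pi/5)
  chi_2          1             exp(4*I*pi/5)   exp(-2*I*pi/5)  exp(2*I*pi/5)   exp(-4*I*pi/5)
  chi_3          1             exp(-4*I*pi/5)  exp(2*I*pi/5)   exp(-2*I*pi/5)  exp(4*I*pi/5) 
  chi_4          1             exp(-2*I*pi/5)  exp(-4*I*pi/5)  exp(4*I*pi/5)   exp(2*I*pi/5) 

Spot check: chi_2(0) = zeta_5^(2*0) = zeta_5^0 = 1.

Derivation: Z/5Z is abelian, so all 5 irreducible complex representations are 1-dimensional. They are given by chi_k(m) = zeta_5^(k*m) for k = 0,...,4. Row orthogonality: sum_m chi_k(m) conj(chi_l(m)) = 5 * [k = l].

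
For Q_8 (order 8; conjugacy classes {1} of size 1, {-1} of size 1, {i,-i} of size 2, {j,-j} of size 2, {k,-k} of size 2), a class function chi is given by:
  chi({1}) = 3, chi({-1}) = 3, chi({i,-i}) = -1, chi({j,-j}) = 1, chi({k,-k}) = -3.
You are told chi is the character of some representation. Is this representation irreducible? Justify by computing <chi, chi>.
Not irreducible (reducible): <chi, chi> = 5 > 1.

Derivation: <chi, chi> = (1/|G|) sum_C |C| * |chi(C)|^2 = (1/8)[1*|3|^2 + 1*|3|^2 + 2*|-1|^2 + 2*|1|^2 + 2*|-3|^2]
  = (1/8)[(9) + (9) + (2) + (2) + (18)] = 40/8 = 5.
A character is irreducible iff <chi, chi> = 1, so this representation is reducible.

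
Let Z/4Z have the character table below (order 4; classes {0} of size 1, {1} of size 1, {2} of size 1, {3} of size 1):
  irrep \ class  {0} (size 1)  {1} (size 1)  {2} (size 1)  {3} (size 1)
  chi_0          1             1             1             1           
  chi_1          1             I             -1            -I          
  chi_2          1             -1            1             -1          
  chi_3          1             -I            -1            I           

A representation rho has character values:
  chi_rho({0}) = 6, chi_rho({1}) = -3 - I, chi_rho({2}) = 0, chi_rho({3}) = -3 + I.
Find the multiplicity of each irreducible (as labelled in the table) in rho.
Multiplicities: chi_0: 0, chi_1: 1, chi_2: 3, chi_3: 2.

Solution. Use <chi_rho, chi> = (1/|G|) sum_C |C| * chi_rho(C) * conj(chi(C)) with |G| = 4 for each irreducible chi in the table:
  <chi_rho, chi_0> = (1/4)[1*(6)*conj(1) + 1*(-3 - I)*conj(1) + 1*(0)*conj(1) + 1*(-3 + I)*conj(1)]
      = (1/4)[(6) + (-3 - I) + (0) + (-3 + I)] = 0/4 = 0
  <chi_rho, chi_1> = (1/4)[1*(6)*conj(1) + 1*(-3 - I)*conj(I) + 1*(0)*conj(-1) + 1*(-3 + I)*conj(-I)]
      = (1/4)[(6) + (-1 + 3*I) + (0) + (-1 - 3*I)] = 4/4 = 1
  <chi_rho, chi_2> = (1/4)[1*(6)*conj(1) + 1*(-3 - I)*conj(-1) + 1*(0)*conj(1) + 1*(-3 + I)*conj(-1)]
      = (1/4)[(6) + (3 + I) + (0) + (3 - I)] = 12/4 = 3
  <chi_rho, chi_3> = (1/4)[1*(6)*conj(1) + 1*(-3 - I)*conj(-I) + 1*(0)*conj(-1) + 1*(-3 + I)*conj(I)]
      = (1/4)[(6) + (1 - 3*I) + (0) + (1 + 3*I)] = 8/4 = 2
(Exp terms are combined using exp(i*s)*conj(exp(i*t)) = exp(i*(s-t)), and sums of them are collapsed using the identity that for every m > 1 the m distinct m-th roots of unity sum to 0, e.g. 1 + exp(2*I*pi/3) + exp(-2*I*pi/3) = 0.)
Dimension check: dim(rho) = sum (mult * dim) = 0*1 + 1*1 + 3*1 + 2*1 = 6 = chi_rho(e) = 6.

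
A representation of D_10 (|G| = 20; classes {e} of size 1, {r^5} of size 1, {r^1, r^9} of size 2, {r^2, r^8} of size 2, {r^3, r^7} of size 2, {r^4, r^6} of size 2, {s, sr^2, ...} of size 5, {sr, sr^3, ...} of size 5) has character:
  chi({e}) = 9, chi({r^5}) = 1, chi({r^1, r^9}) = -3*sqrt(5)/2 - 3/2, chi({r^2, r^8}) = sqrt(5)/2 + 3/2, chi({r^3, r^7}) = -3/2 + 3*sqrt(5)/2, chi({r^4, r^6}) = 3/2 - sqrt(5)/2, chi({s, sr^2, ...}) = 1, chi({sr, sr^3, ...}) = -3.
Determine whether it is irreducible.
Not irreducible (reducible): <chi, chi> = 10 > 1.

Proof sketch: <chi, chi> = (1/|G|) sum_C |C| * |chi(C)|^2 = (1/20)[1*|9|^2 + 1*|1|^2 + 2*|-3*sqrt(5)/2 - 3/2|^2 + 2*|sqrt(5)/2 + 3/2|^2 + 2*|-3/2 + 3*sqrt(5)/2|^2 + 2*|3/2 - sqrt(5)/2|^2 + 5*|1|^2 + 5*|-3|^2]
  = (1/20)[(81) + (1) + (9*sqrt(5) + 27) + (3*sqrt(5) + 7) + (27 - 9*sqrt(5)) + (7 - 3*sqrt(5)) + (5) + (45)] = 200/20 = 10.
A character is irreducible iff <chi, chi> = 1, so this representation is reducible.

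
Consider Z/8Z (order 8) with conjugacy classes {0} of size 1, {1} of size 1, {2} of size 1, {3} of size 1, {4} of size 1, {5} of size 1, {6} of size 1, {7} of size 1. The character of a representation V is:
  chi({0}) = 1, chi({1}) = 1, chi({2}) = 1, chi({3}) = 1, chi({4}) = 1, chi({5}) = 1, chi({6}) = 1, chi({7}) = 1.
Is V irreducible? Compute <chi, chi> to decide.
Irreducible: <chi, chi> = 1.

Argument: <chi, chi> = (1/|G|) sum_C |C| * |chi(C)|^2 = (1/8)[1*|1|^2 + 1*|1|^2 + 1*|1|^2 + 1*|1|^2 + 1*|1|^2 + 1*|1|^2 + 1*|1|^2 + 1*|1|^2]
  = (1/8)[(1) + (1) + (1) + (1) + (1) + (1) + (1) + (1)] = 8/8 = 1.
(Exp terms are combined using exp(i*s)*conj(exp(i*t)) = exp(i*(s-t)), and sums of them are collapsed using the identity that for every m > 1 the m distinct m-th roots of unity sum to 0, e.g. 1 + exp(2*I*pi/3) + exp(-2*I*pi/3) = 0.)
A character is irreducible iff <chi, chi> = 1, so this representation is irreducible.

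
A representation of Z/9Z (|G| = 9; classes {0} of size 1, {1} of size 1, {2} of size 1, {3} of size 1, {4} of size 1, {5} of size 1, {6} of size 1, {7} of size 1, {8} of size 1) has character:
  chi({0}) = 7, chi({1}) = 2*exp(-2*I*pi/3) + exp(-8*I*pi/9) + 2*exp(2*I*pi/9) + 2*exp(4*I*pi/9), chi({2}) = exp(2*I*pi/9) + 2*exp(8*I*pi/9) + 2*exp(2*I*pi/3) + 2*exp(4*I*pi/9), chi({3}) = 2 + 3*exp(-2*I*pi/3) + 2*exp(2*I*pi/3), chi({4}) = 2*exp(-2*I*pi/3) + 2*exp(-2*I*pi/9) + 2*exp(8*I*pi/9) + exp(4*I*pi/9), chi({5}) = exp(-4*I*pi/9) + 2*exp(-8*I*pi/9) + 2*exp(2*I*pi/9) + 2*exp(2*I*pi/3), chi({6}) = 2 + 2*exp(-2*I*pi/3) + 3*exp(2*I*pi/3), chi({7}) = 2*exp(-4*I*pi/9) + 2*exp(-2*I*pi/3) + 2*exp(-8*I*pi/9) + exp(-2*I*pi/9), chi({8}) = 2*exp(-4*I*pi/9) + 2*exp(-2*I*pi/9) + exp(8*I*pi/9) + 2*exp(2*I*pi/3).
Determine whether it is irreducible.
Not irreducible (reducible): <chi, chi> = 13 > 1.

Working: <chi, chi> = (1/|G|) sum_C |C| * |chi(C)|^2 = (1/9)[1*|7|^2 + 1*|2*exp(-2*I*pi/3) + exp(-8*I*pi/9) + 2*exp(2*I*pi/9) + 2*exp(4*I*pi/9)|^2 + 1*|exp(2*I*pi/9) + 2*exp(8*I*pi/9) + 2*exp(2*I*pi/3) + 2*exp(4*I*pi/9)|^2 + 1*|2 + 3*exp(-2*I*pi/3) + 2*exp(2*I*pi/3)|^2 + 1*|2*exp(-2*I*pi/3) + 2*exp(-2*I*pi/9) + 2*exp(8*I*pi/9) + exp(4*I*pi/9)|^2 + 1*|exp(-4*I*pi/9) + 2*exp(-8*I*pi/9) + 2*exp(2*I*pi/9) + 2*exp(2*I*pi/3)|^2 + 1*|2 + 2*exp(-2*I*pi/3) + 3*exp(2*I*pi/3)|^2 + 1*|2*exp(-4*I*pi/9) + 2*exp(-2*I*pi/3) + 2*exp(-8*I*pi/9) + exp(-2*I*pi/9)|^2 + 1*|2*exp(-4*I*pi/9) + 2*exp(-2*I*pi/9) + exp(8*I*pi/9) + 2*exp(2*I*pi/3)|^2]
  = (1/9)[(49) + (13 + 6*exp(-2*I*pi/9) + 10*exp(-8*I*pi/9) + 2*exp(-2*I*pi/3) + 2*exp(2*I*pi/3) + 10*exp(8*I*pi/9) + 6*exp(2*I*pi/9)) + (13 + 10*exp(-2*I*pi/9) + 6*exp(-4*I*pi/9) + 2*exp(-2*I*pi/3) + 2*exp(2*I*pi/3) + 6*exp(4*I*pi/9) + 10*exp(2*I*pi/9)) + (1) + (13 + 10*exp(-4*I*pi/9) + 6*exp(-8*I*pi/9) + 2*exp(-2*I*pi/3) + 2*exp(2*I*pi/3) + 6*exp(8*I*pi/9) + 10*exp(4*I*pi/9)) + (13 + 10*exp(-4*I*pi/9) + 6*exp(-8*I*pi/9) + 2*exp(-2*I*pi/3) + 2*exp(2*I*pi/3) + 6*exp(8*I*pi/9) + 10*exp(4*I*pi/9)) + (1) + (13 + 10*exp(-2*I*pi/9) + 6*exp(-4*I*pi/9) + 2*exp(-2*I*pi/3) + 2*exp(2*I*pi/3) + 6*exp(4*I*pi/9) + 10*exp(2*I*pi/9)) + (13 + 6*exp(-2*I*pi/9) + 10*exp(-8*I*pi/9) + 2*exp(-2*I*pi/3) + 2*exp(2*I*pi/3) + 10*exp(8*I*pi/9) + 6*exp(2*I*pi/9))] = 117/9 = 13.
(Exp terms are combined using exp(i*s)*conj(exp(i*t)) = exp(i*(s-t)), and sums of them are collapsed using the identity that for every m > 1 the m distinct m-th roots of unity sum to 0, e.g. 1 + exp(2*I*pi/3) + exp(-2*I*pi/3) = 0.)
A character is irreducible iff <chi, chi> = 1, so this representation is reducible.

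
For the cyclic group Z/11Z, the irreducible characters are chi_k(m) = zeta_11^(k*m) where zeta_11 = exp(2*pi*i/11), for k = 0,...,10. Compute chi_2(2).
chi_2(2) = zeta_11^4 = exp(8*I*pi/11)

Details: chi_2(2) = zeta_11^(2*2) = zeta_11^4. Since zeta_11^11 = 1, this equals zeta_11^4 = exp(2*pi*i*4/11) = exp(8*I*pi/11).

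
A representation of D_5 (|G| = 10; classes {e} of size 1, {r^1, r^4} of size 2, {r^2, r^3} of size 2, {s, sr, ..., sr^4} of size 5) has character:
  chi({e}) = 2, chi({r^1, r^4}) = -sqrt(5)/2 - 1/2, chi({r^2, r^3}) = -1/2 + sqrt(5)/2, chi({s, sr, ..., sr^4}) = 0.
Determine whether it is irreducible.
Irreducible: <chi, chi> = 1.

Working: <chi, chi> = (1/|G|) sum_C |C| * |chi(C)|^2 = (1/10)[1*|2|^2 + 2*|-sqrt(5)/2 - 1/2|^2 + 2*|-1/2 + sqrt(5)/2|^2 + 5*|0|^2]
  = (1/10)[(4) + (sqrt(5) + 3) + (3 - sqrt(5)) + (0)] = 10/10 = 1.
A character is irreducible iff <chi, chi> = 1, so this representation is irreducible.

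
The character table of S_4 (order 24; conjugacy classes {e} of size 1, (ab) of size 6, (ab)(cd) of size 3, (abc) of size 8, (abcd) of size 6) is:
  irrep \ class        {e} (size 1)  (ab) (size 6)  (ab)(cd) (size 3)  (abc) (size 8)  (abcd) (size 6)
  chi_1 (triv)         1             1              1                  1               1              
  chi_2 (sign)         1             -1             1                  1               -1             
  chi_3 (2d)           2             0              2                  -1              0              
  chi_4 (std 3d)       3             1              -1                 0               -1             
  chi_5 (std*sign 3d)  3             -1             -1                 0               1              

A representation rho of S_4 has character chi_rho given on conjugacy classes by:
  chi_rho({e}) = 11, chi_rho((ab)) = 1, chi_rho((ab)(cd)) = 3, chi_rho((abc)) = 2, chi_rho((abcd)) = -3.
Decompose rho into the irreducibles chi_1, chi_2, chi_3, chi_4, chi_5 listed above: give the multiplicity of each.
Multiplicities: chi_1: 1, chi_2: 2, chi_3: 1, chi_4: 2, chi_5: 0.

Reasoning: Use <chi_rho, chi> = (1/|G|) sum_C |C| * chi_rho(C) * conj(chi(C)) with |G| = 24 for each irreducible chi in the table:
  <chi_rho, chi_1> = (1/24)[1*(11)*conj(1) + 6*(1)*conj(1) + 3*(3)*conj(1) + 8*(2)*conj(1) + 6*(-3)*conj(1)]
      = (1/24)[(11) + (6) + (9) + (16) + (-18)] = 24/24 = 1
  <chi_rho, chi_2> = (1/24)[1*(11)*conj(1) + 6*(1)*conj(-1) + 3*(3)*conj(1) + 8*(2)*conj(1) + 6*(-3)*conj(-1)]
      = (1/24)[(11) + (-6) + (9) + (16) + (18)] = 48/24 = 2
  <chi_rho, chi_3> = (1/24)[1*(11)*conj(2) + 6*(1)*conj(0) + 3*(3)*conj(2) + 8*(2)*conj(-1) + 6*(-3)*conj(0)]
      = (1/24)[(22) + (0) + (18) + (-16) + (0)] = 24/24 = 1
  <chi_rho, chi_4> = (1/24)[1*(11)*conj(3) + 6*(1)*conj(1) + 3*(3)*conj(-1) + 8*(2)*conj(0) + 6*(-3)*conj(-1)]
      = (1/24)[(33) + (6) + (-9) + (0) + (18)] = 48/24 = 2
  <chi_rho, chi_5> = (1/24)[1*(11)*conj(3) + 6*(1)*conj(-1) + 3*(3)*conj(-1) + 8*(2)*conj(0) + 6*(-3)*conj(1)]
      = (1/24)[(33) + (-6) + (-9) + (0) + (-18)] = 0/24 = 0
Dimension check: dim(rho) = sum (mult * dim) = 1*1 + 2*1 + 1*2 + 2*3 + 0*3 = 11 = chi_rho(e) = 11.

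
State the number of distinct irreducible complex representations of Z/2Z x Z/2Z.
4

Justification: The number of irreducible complex representations of a finite group equals its number of conjugacy classes. Z/2Z x Z/2Z is abelian of order 4, so every element is its own conjugacy class: 4 classes, so Z/2Z x Z/2Z (order 4) has exactly 4 irreducible complex representations.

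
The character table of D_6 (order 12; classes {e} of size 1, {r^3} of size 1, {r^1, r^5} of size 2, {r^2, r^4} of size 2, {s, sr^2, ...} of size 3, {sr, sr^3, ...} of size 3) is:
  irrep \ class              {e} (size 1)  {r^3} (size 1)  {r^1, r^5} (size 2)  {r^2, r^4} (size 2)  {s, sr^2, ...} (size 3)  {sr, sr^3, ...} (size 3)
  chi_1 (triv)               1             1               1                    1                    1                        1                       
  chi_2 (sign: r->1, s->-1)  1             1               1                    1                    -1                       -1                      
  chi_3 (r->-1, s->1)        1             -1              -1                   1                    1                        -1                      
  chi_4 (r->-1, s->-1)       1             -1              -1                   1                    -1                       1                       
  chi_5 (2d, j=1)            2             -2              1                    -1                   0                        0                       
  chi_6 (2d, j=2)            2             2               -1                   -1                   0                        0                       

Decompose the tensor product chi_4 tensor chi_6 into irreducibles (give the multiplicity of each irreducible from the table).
chi_4 tensor chi_6 = chi_5 (all other irreducibles have multiplicity 0).

Argument: The character of a tensor product is the pointwise product (chi_4 * chi_6)(C) = chi_4(C) * chi_6(C):
  {e}: (1)*(2), {r^3}: (-1)*(2), {r^1, r^5}: (-1)*(-1), {r^2, r^4}: (1)*(-1), {s, sr^2, ...}: (-1)*(0), {sr, sr^3, ...}: (1)*(0)
so (chi_4 * chi_6) takes values
  {e} -> 2, {r^3} -> -2, {r^1, r^5} -> 1, {r^2, r^4} -> -1, {s, sr^2, ...} -> 0, {sr, sr^3, ...} -> 0.
Now take the inner product of this character with each irreducible chi from the table, <chi_4*chi_6, chi> = (1/12) sum_C |C| (chi_4*chi_6)(C) conj(chi(C)):
  <chi_4*chi_6, chi_1> = (1/12)[1*(2)*conj(1) + 1*(-2)*conj(1) + 2*(1)*conj(1) + 2*(-1)*conj(1) + 3*(0)*conj(1) + 3*(0)*conj(1)]
      = (1/12)[(2) + (-2) + (2) + (-2) + (0) + (0)] = 0/12 = 0
  <chi_4*chi_6, chi_2> = (1/12)[1*(2)*conj(1) + 1*(-2)*conj(1) + 2*(1)*conj(1) + 2*(-1)*conj(1) + 3*(0)*conj(-1) + 3*(0)*conj(-1)]
      = (1/12)[(2) + (-2) + (2) + (-2) + (0) + (0)] = 0/12 = 0
  <chi_4*chi_6, chi_3> = (1/12)[1*(2)*conj(1) + 1*(-2)*conj(-1) + 2*(1)*conj(-1) + 2*(-1)*conj(1) + 3*(0)*conj(1) + 3*(0)*conj(-1)]
      = (1/12)[(2) + (2) + (-2) + (-2) + (0) + (0)] = 0/12 = 0
  <chi_4*chi_6, chi_4> = (1/12)[1*(2)*conj(1) + 1*(-2)*conj(-1) + 2*(1)*conj(-1) + 2*(-1)*conj(1) + 3*(0)*conj(-1) + 3*(0)*conj(1)]
      = (1/12)[(2) + (2) + (-2) + (-2) + (0) + (0)] = 0/12 = 0
  <chi_4*chi_6, chi_5> = (1/12)[1*(2)*conj(2) + 1*(-2)*conj(-2) + 2*(1)*conj(1) + 2*(-1)*conj(-1) + 3*(0)*conj(0) + 3*(0)*conj(0)]
      = (1/12)[(4) + (4) + (2) + (2) + (0) + (0)] = 12/12 = 1
  <chi_4*chi_6, chi_6> = (1/12)[1*(2)*conj(2) + 1*(-2)*conj(2) + 2*(1)*conj(-1) + 2*(-1)*conj(-1) + 3*(0)*conj(0) + 3*(0)*conj(0)]
      = (1/12)[(4) + (-4) + (-2) + (2) + (0) + (0)] = 0/12 = 0
Hence the multiplicities are chi_5: 1. Dimension check: dim(chi_4)*dim(chi_6) = 1*2 = 2 and sum (mult * dim) = 1*2 = 2.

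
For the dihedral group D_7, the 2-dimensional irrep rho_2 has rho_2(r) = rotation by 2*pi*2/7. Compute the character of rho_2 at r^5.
chi_{rho_2}(r^5) = 2*cos(2*pi*2*5/7) = -2*cos(pi/7)

Derivation: rho_2(r^5) is rotation by angle 2*pi*2*5/7, whose trace is 2*cos(2*pi*2*5/7) = -2*cos(pi/7).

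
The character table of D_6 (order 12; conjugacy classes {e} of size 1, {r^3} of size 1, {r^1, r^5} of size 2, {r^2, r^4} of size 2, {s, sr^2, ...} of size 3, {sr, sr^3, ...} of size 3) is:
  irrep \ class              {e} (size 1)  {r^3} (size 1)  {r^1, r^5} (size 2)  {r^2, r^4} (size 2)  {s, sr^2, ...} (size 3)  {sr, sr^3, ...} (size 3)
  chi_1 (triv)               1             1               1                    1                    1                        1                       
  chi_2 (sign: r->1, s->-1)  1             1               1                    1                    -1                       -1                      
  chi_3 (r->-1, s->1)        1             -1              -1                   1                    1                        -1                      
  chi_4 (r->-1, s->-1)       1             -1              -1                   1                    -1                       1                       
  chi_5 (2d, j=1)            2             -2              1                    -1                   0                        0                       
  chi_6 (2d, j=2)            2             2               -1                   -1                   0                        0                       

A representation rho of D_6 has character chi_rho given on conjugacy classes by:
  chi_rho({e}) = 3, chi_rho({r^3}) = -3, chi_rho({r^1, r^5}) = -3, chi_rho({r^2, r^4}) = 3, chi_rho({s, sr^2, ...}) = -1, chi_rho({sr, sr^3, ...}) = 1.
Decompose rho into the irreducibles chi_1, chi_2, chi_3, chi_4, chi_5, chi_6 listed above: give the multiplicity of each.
Multiplicities: chi_1: 0, chi_2: 0, chi_3: 1, chi_4: 2, chi_5: 0, chi_6: 0.

Why: Use <chi_rho, chi> = (1/|G|) sum_C |C| * chi_rho(C) * conj(chi(C)) with |G| = 12 for each irreducible chi in the table:
  <chi_rho, chi_1> = (1/12)[1*(3)*conj(1) + 1*(-3)*conj(1) + 2*(-3)*conj(1) + 2*(3)*conj(1) + 3*(-1)*conj(1) + 3*(1)*conj(1)]
      = (1/12)[(3) + (-3) + (-6) + (6) + (-3) + (3)] = 0/12 = 0
  <chi_rho, chi_2> = (1/12)[1*(3)*conj(1) + 1*(-3)*conj(1) + 2*(-3)*conj(1) + 2*(3)*conj(1) + 3*(-1)*conj(-1) + 3*(1)*conj(-1)]
      = (1/12)[(3) + (-3) + (-6) + (6) + (3) + (-3)] = 0/12 = 0
  <chi_rho, chi_3> = (1/12)[1*(3)*conj(1) + 1*(-3)*conj(-1) + 2*(-3)*conj(-1) + 2*(3)*conj(1) + 3*(-1)*conj(1) + 3*(1)*conj(-1)]
      = (1/12)[(3) + (3) + (6) + (6) + (-3) + (-3)] = 12/12 = 1
  <chi_rho, chi_4> = (1/12)[1*(3)*conj(1) + 1*(-3)*conj(-1) + 2*(-3)*conj(-1) + 2*(3)*conj(1) + 3*(-1)*conj(-1) + 3*(1)*conj(1)]
      = (1/12)[(3) + (3) + (6) + (6) + (3) + (3)] = 24/12 = 2
  <chi_rho, chi_5> = (1/12)[1*(3)*conj(2) + 1*(-3)*conj(-2) + 2*(-3)*conj(1) + 2*(3)*conj(-1) + 3*(-1)*conj(0) + 3*(1)*conj(0)]
      = (1/12)[(6) + (6) + (-6) + (-6) + (0) + (0)] = 0/12 = 0
  <chi_rho, chi_6> = (1/12)[1*(3)*conj(2) + 1*(-3)*conj(2) + 2*(-3)*conj(-1) + 2*(3)*conj(-1) + 3*(-1)*conj(0) + 3*(1)*conj(0)]
      = (1/12)[(6) + (-6) + (6) + (-6) + (0) + (0)] = 0/12 = 0
Dimension check: dim(rho) = sum (mult * dim) = 0*1 + 0*1 + 1*1 + 2*1 + 0*2 + 0*2 = 3 = chi_rho(e) = 3.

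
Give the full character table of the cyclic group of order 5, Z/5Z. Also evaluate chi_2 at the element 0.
Character table of Z/5Z (irreps indexed chi_0,...,chi_4 with chi_k(m) = zeta_5^(k*m), zeta_5 = exp(2*pi*i/5)):
  irrep \ class  {0} (size 1)  {1} (size 1)    {2} (size 1)    {3} (size 1)    {4} (size 1)  
  chi_0          1             1               1               1               1             
  chi_1          1             exp(2*I*pi/5)   exp(4*I*pi/5)   exp(-4*I*pi/5)  exp(-2*I*pi/5)
  chi_2          1             exp(4*I*pi/5)   exp(-2*I*pi/5)  exp(2*I*pi/5)   exp(-4*I*pi/5)
  chi_3          1             exp(-4*I*pi/5)  exp(2*I*pi/5)   exp(-2*I*pi/5)  exp(4*I*pi/5) 
  chi_4          1             exp(-2*I*pi/5)  exp(-4*I*pi/5)  exp(4*I*pi/5)   exp(2*I*pi/5) 

Spot check: chi_2(0) = zeta_5^(2*0) = zeta_5^0 = 1.

Derivation: Z/5Z is abelian, so all 5 irreducible complex representations are 1-dimensional. They are given by chi_k(m) = zeta_5^(k*m) for k = 0,...,4. Row orthogonality: sum_m chi_k(m) conj(chi_l(m)) = 5 * [k = l].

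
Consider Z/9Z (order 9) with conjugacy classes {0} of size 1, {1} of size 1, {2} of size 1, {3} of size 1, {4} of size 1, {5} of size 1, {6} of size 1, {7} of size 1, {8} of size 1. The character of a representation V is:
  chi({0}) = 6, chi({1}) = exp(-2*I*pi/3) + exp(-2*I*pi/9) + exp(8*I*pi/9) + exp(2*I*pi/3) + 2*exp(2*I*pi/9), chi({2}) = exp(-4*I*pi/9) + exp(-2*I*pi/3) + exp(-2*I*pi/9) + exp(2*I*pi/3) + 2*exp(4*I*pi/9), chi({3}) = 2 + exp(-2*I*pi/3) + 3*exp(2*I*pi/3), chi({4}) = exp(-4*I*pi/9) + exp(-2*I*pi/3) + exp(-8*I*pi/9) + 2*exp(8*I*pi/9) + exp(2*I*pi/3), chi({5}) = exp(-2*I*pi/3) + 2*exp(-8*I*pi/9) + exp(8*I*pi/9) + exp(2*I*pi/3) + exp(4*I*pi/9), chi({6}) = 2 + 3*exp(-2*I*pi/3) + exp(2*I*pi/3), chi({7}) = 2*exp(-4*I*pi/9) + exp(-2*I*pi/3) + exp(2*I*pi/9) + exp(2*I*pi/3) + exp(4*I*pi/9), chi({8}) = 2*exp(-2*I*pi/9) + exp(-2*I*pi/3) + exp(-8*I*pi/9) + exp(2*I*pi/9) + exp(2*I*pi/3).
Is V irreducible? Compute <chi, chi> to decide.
Not irreducible (reducible): <chi, chi> = 8 > 1.

Derivation: <chi, chi> = (1/|G|) sum_C |C| * |chi(C)|^2 = (1/9)[1*|6|^2 + 1*|exp(-2*I*pi/3) + exp(-2*I*pi/9) + exp(8*I*pi/9) + exp(2*I*pi/3) + 2*exp(2*I*pi/9)|^2 + 1*|exp(-4*I*pi/9) + exp(-2*I*pi/3) + exp(-2*I*pi/9) + exp(2*I*pi/3) + 2*exp(4*I*pi/9)|^2 + 1*|2 + exp(-2*I*pi/3) + 3*exp(2*I*pi/3)|^2 + 1*|exp(-4*I*pi/9) + exp(-2*I*pi/3) + exp(-8*I*pi/9) + 2*exp(8*I*pi/9) + exp(2*I*pi/3)|^2 + 1*|exp(-2*I*pi/3) + 2*exp(-8*I*pi/9) + exp(8*I*pi/9) + exp(2*I*pi/3) + exp(4*I*pi/9)|^2 + 1*|2 + 3*exp(-2*I*pi/3) + exp(2*I*pi/3)|^2 + 1*|2*exp(-4*I*pi/9) + exp(-2*I*pi/3) + exp(2*I*pi/9) + exp(2*I*pi/3) + exp(4*I*pi/9)|^2 + 1*|2*exp(-2*I*pi/9) + exp(-2*I*pi/3) + exp(-8*I*pi/9) + exp(2*I*pi/9) + exp(2*I*pi/3)|^2]
  = (1/9)[(36) + (8 + 6*exp(-4*I*pi/9) + 3*exp(-2*I*pi/3) + 4*exp(-8*I*pi/9) + exp(-2*I*pi/9) + exp(2*I*pi/9) + 4*exp(8*I*pi/9) + 3*exp(2*I*pi/3) + 6*exp(4*I*pi/9)) + (8 + 3*exp(-2*I*pi/3) + 4*exp(-2*I*pi/9) + 6*exp(-8*I*pi/9) + exp(-4*I*pi/9) + exp(4*I*pi/9) + 6*exp(8*I*pi/9) + 4*exp(2*I*pi/9) + 3*exp(2*I*pi/3)) + (3) + (8 + 4*exp(-4*I*pi/9) + 6*exp(-2*I*pi/9) + 3*exp(-2*I*pi/3) + exp(-8*I*pi/9) + exp(8*I*pi/9) + 3*exp(2*I*pi/3) + 6*exp(2*I*pi/9) + 4*exp(4*I*pi/9)) + (8 + 4*exp(-4*I*pi/9) + 6*exp(-2*I*pi/9) + 3*exp(-2*I*pi/3) + exp(-8*I*pi/9) + exp(8*I*pi/9) + 3*exp(2*I*pi/3) + 6*exp(2*I*pi/9) + 4*exp(4*I*pi/9)) + (3) + (8 + 3*exp(-2*I*pi/3) + 4*exp(-2*I*pi/9) + 6*exp(-8*I*pi/9) + exp(-4*I*pi/9) + exp(4*I*pi/9) + 6*exp(8*I*pi/9) + 4*exp(2*I*pi/9) + 3*exp(2*I*pi/3)) + (8 + 6*exp(-4*I*pi/9) + 3*exp(-2*I*pi/3) + 4*exp(-8*I*pi/9) + exp(-2*I*pi/9) + exp(2*I*pi/9) + 4*exp(8*I*pi/9) + 3*exp(2*I*pi/3) + 6*exp(4*I*pi/9))] = 72/9 = 8.
(Exp terms are combined using exp(i*s)*conj(exp(i*t)) = exp(i*(s-t)), and sums of them are collapsed using the identity that for every m > 1 the m distinct m-th roots of unity sum to 0, e.g. 1 + exp(2*I*pi/3) + exp(-2*I*pi/3) = 0.)
A character is irreducible iff <chi, chi> = 1, so this representation is reducible.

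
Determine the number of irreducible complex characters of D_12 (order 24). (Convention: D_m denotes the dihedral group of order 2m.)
9

Reasoning: The number of irreducible complex representations of a finite group equals its number of conjugacy classes. D_12 has 9 conjugacy classes (n/2 + 3 for n even), so D_12 (order 24) has exactly 9 irreducible complex representations.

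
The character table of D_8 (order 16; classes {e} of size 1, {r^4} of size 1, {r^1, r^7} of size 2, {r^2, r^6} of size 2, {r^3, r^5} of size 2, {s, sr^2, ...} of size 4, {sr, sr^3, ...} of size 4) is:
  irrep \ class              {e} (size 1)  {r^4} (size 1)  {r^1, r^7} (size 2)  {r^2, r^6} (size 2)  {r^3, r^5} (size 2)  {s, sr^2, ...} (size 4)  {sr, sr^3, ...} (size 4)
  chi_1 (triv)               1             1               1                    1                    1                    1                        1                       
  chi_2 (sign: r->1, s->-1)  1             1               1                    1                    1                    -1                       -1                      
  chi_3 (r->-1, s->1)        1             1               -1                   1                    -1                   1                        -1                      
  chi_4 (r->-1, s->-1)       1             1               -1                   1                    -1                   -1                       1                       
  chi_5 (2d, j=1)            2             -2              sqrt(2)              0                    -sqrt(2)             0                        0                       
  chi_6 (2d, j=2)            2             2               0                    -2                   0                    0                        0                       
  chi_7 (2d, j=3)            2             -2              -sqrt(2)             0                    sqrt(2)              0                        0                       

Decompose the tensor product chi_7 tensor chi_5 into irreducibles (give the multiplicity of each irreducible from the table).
chi_7 tensor chi_5 = chi_3 + chi_4 + chi_6 (all other irreducibles have multiplicity 0).

Argument: The character of a tensor product is the pointwise product (chi_7 * chi_5)(C) = chi_7(C) * chi_5(C):
  {e}: (2)*(2), {r^4}: (-2)*(-2), {r^1, r^7}: (-sqrt(2))*(sqrt(2)), {r^2, r^6}: (0)*(0), {r^3, r^5}: (sqrt(2))*(-sqrt(2)), {s, sr^2, ...}: (0)*(0), {sr, sr^3, ...}: (0)*(0)
so (chi_7 * chi_5) takes values
  {e} -> 4, {r^4} -> 4, {r^1, r^7} -> -2, {r^2, r^6} -> 0, {r^3, r^5} -> -2, {s, sr^2, ...} -> 0, {sr, sr^3, ...} -> 0.
Now take the inner product of this character with each irreducible chi from the table, <chi_7*chi_5, chi> = (1/16) sum_C |C| (chi_7*chi_5)(C) conj(chi(C)):
  <chi_7*chi_5, chi_1> = (1/16)[1*(4)*conj(1) + 1*(4)*conj(1) + 2*(-2)*conj(1) + 2*(0)*conj(1) + 2*(-2)*conj(1) + 4*(0)*conj(1) + 4*(0)*conj(1)]
      = (1/16)[(4) + (4) + (-4) + (0) + (-4) + (0) + (0)] = 0/16 = 0
  <chi_7*chi_5, chi_2> = (1/16)[1*(4)*conj(1) + 1*(4)*conj(1) + 2*(-2)*conj(1) + 2*(0)*conj(1) + 2*(-2)*conj(1) + 4*(0)*conj(-1) + 4*(0)*conj(-1)]
      = (1/16)[(4) + (4) + (-4) + (0) + (-4) + (0) + (0)] = 0/16 = 0
  <chi_7*chi_5, chi_3> = (1/16)[1*(4)*conj(1) + 1*(4)*conj(1) + 2*(-2)*conj(-1) + 2*(0)*conj(1) + 2*(-2)*conj(-1) + 4*(0)*conj(1) + 4*(0)*conj(-1)]
      = (1/16)[(4) + (4) + (4) + (0) + (4) + (0) + (0)] = 16/16 = 1
  <chi_7*chi_5, chi_4> = (1/16)[1*(4)*conj(1) + 1*(4)*conj(1) + 2*(-2)*conj(-1) + 2*(0)*conj(1) + 2*(-2)*conj(-1) + 4*(0)*conj(-1) + 4*(0)*conj(1)]
      = (1/16)[(4) + (4) + (4) + (0) + (4) + (0) + (0)] = 16/16 = 1
  <chi_7*chi_5, chi_5> = (1/16)[1*(4)*conj(2) + 1*(4)*conj(-2) + 2*(-2)*conj(sqrt(2)) + 2*(0)*conj(0) + 2*(-2)*conj(-sqrt(2)) + 4*(0)*conj(0) + 4*(0)*conj(0)]
      = (1/16)[(8) + (-8) + (-4*sqrt(2)) + (0) + (4*sqrt(2)) + (0) + (0)] = 0/16 = 0
  <chi_7*chi_5, chi_6> = (1/16)[1*(4)*conj(2) + 1*(4)*conj(2) + 2*(-2)*conj(0) + 2*(0)*conj(-2) + 2*(-2)*conj(0) + 4*(0)*conj(0) + 4*(0)*conj(0)]
      = (1/16)[(8) + (8) + (0) + (0) + (0) + (0) + (0)] = 16/16 = 1
  <chi_7*chi_5, chi_7> = (1/16)[1*(4)*conj(2) + 1*(4)*conj(-2) + 2*(-2)*conj(-sqrt(2)) + 2*(0)*conj(0) + 2*(-2)*conj(sqrt(2)) + 4*(0)*conj(0) + 4*(0)*conj(0)]
      = (1/16)[(8) + (-8) + (4*sqrt(2)) + (0) + (-4*sqrt(2)) + (0) + (0)] = 0/16 = 0
Hence the multiplicities are chi_3: 1, chi_4: 1, chi_6: 1. Dimension check: dim(chi_7)*dim(chi_5) = 2*2 = 4 and sum (mult * dim) = 1*1 + 1*1 + 1*2 = 4.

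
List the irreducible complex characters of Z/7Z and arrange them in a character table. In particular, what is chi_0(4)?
Character table of Z/7Z (irreps indexed chi_0,...,chi_6 with chi_k(m) = zeta_7^(k*m), zeta_7 = exp(2*pi*i/7)):
  irrep \ class  {0} (size 1)  {1} (size 1)    {2} (size 1)    {3} (size 1)    {4} (size 1)    {5} (size 1)    {6} (size 1)  
  chi_0          1             1               1               1               1               1               1             
  chi_1          1             exp(2*I*pi/7)   exp(4*I*pi/7)   exp(6*I*pi/7)   exp(-6*I*pi/7)  exp(-4*I*pi/7)  exp(-2*I*pi/7)
  chi_2          1             exp(4*I*pi/7)   exp(-6*I*pi/7)  exp(-2*I*pi/7)  exp(2*I*pi/7)   exp(6*I*pi/7)   exp(-4*I*pi/7)
  chi_3          1             exp(6*I*pi/7)   exp(-2*I*pi/7)  exp(4*I*pi/7)   exp(-4*I*pi/7)  exp(2*I*pi/7)   exp(-6*I*pi/7)
  chi_4          1             exp(-6*I*pi/7)  exp(2*I*pi/7)   exp(-4*I*pi/7)  exp(4*I*pi/7)   exp(-2*I*pi/7)  exp(6*I*pi/7) 
  chi_5          1             exp(-4*I*pi/7)  exp(6*I*pi/7)   exp(2*I*pi/7)   exp(-2*I*pi/7)  exp(-6*I*pi/7)  exp(4*I*pi/7) 
  chi_6          1             exp(-2*I*pi/7)  exp(-4*I*pi/7)  exp(-6*I*pi/7)  exp(6*I*pi/7)   exp(4*I*pi/7)   exp(2*I*pi/7) 

Spot check: chi_0(4) = zeta_7^(0*4) = zeta_7^0 = 1.

Argument: Z/7Z is abelian, so all 7 irreducible complex representations are 1-dimensional. They are given by chi_k(m) = zeta_7^(k*m) for k = 0,...,6. Row orthogonality: sum_m chi_k(m) conj(chi_l(m)) = 7 * [k = l].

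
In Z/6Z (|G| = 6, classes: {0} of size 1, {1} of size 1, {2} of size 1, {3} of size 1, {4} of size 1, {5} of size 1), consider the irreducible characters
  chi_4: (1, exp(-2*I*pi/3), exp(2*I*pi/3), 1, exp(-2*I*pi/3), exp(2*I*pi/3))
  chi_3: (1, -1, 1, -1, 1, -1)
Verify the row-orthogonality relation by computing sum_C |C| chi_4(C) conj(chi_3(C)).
Sum = 0; so <chi_4, chi_3> = 0 (distinct irreducibles are orthogonal).

Justification: Compute term by term over conjugacy classes (|C| * chi_4(C) * conj(chi_3(C))):
  1*(1)*conj(1) + 1*(exp(-2*I*pi/3))*conj(-1) + 1*(exp(2*I*pi/3))*conj(1) + 1*(1)*conj(-1) + 1*(exp(-2*I*pi/3))*conj(1) + 1*(exp(2*I*pi/3))*conj(-1)
  = (1) + (-exp(-2*I*pi/3)) + (exp(2*I*pi/3)) + (-1) + (exp(-2*I*pi/3)) + (-exp(2*I*pi/3))
  = 0.
(Exp terms are combined using exp(i*s)*conj(exp(i*t)) = exp(i*(s-t)), and sums of them are collapsed using the identity that for every m > 1 the m distinct m-th roots of unity sum to 0, e.g. 1 + exp(2*I*pi/3) + exp(-2*I*pi/3) = 0.)
Dividing by |G| = 6 gives 0/6 = 0, matching the row-orthogonality relation <chi_4, chi_3> = [chi_4 = chi_3].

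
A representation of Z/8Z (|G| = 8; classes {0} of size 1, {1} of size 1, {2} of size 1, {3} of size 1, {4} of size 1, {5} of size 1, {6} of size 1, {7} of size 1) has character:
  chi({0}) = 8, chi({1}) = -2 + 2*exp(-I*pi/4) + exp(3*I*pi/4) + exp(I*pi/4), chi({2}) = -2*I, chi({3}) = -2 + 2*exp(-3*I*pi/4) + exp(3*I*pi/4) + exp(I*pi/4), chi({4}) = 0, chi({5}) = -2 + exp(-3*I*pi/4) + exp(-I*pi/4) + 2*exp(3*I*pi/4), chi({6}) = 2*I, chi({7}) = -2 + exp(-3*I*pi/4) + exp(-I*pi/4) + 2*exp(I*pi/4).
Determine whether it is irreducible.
Not irreducible (reducible): <chi, chi> = 12 > 1.

Proof sketch: <chi, chi> = (1/|G|) sum_C |C| * |chi(C)|^2 = (1/8)[1*|8|^2 + 1*|-2 + 2*exp(-I*pi/4) + exp(3*I*pi/4) + exp(I*pi/4)|^2 + 1*|-2*I|^2 + 1*|-2 + 2*exp(-3*I*pi/4) + exp(3*I*pi/4) + exp(I*pi/4)|^2 + 1*|0|^2 + 1*|-2 + exp(-3*I*pi/4) + exp(-I*pi/4) + 2*exp(3*I*pi/4)|^2 + 1*|2*I|^2 + 1*|-2 + exp(-3*I*pi/4) + exp(-I*pi/4) + 2*exp(I*pi/4)|^2]
  = (1/8)[(64) + (6 - 6*exp(I*pi/4) - 2*exp(3*I*pi/4) - 2*exp(-3*I*pi/4) - 6*exp(-I*pi/4)) + (4) + (6 - 6*exp(3*I*pi/4) - 2*exp(I*pi/4) - 2*exp(-I*pi/4) - 6*exp(-3*I*pi/4)) + (0) + (6 - 6*exp(3*I*pi/4) - 2*exp(I*pi/4) - 2*exp(-I*pi/4) - 6*exp(-3*I*pi/4)) + (4) + (6 - 6*exp(I*pi/4) - 2*exp(3*I*pi/4) - 2*exp(-3*I*pi/4) - 6*exp(-I*pi/4))] = 96/8 = 12.
(Exp terms are combined using exp(i*s)*conj(exp(i*t)) = exp(i*(s-t)), and sums of them are collapsed using the identity that for every m > 1 the m distinct m-th roots of unity sum to 0, e.g. 1 + exp(2*I*pi/3) + exp(-2*I*pi/3) = 0.)
A character is irreducible iff <chi, chi> = 1, so this representation is reducible.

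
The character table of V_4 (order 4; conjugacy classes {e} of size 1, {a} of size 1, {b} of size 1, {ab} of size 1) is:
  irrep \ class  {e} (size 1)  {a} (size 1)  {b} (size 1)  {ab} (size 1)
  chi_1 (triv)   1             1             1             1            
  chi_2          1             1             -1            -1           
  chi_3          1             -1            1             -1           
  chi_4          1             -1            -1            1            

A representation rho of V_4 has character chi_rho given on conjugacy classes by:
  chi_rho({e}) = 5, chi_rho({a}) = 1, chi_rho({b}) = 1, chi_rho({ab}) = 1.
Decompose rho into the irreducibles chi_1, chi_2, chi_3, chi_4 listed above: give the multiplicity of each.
Multiplicities: chi_1: 2, chi_2: 1, chi_3: 1, chi_4: 1.

Explanation: Use <chi_rho, chi> = (1/|G|) sum_C |C| * chi_rho(C) * conj(chi(C)) with |G| = 4 for each irreducible chi in the table:
  <chi_rho, chi_1> = (1/4)[1*(5)*conj(1) + 1*(1)*conj(1) + 1*(1)*conj(1) + 1*(1)*conj(1)]
      = (1/4)[(5) + (1) + (1) + (1)] = 8/4 = 2
  <chi_rho, chi_2> = (1/4)[1*(5)*conj(1) + 1*(1)*conj(1) + 1*(1)*conj(-1) + 1*(1)*conj(-1)]
      = (1/4)[(5) + (1) + (-1) + (-1)] = 4/4 = 1
  <chi_rho, chi_3> = (1/4)[1*(5)*conj(1) + 1*(1)*conj(-1) + 1*(1)*conj(1) + 1*(1)*conj(-1)]
      = (1/4)[(5) + (-1) + (1) + (-1)] = 4/4 = 1
  <chi_rho, chi_4> = (1/4)[1*(5)*conj(1) + 1*(1)*conj(-1) + 1*(1)*conj(-1) + 1*(1)*conj(1)]
      = (1/4)[(5) + (-1) + (-1) + (1)] = 4/4 = 1
Dimension check: dim(rho) = sum (mult * dim) = 2*1 + 1*1 + 1*1 + 1*1 = 5 = chi_rho(e) = 5.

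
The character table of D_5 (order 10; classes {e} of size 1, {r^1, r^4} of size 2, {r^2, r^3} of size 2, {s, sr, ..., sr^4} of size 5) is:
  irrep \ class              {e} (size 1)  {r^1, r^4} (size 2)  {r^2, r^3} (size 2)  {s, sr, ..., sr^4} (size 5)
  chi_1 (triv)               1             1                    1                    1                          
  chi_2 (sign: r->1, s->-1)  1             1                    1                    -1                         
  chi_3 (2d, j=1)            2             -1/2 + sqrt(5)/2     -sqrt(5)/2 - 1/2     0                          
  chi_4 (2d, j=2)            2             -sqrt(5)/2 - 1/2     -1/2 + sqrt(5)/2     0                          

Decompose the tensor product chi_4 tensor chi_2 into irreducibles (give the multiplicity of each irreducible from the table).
chi_4 tensor chi_2 = chi_4 (all other irreducibles have multiplicity 0).

Working: The character of a tensor product is the pointwise product (chi_4 * chi_2)(C) = chi_4(C) * chi_2(C):
  {e}: (2)*(1), {r^1, r^4}: (-sqrt(5)/2 - 1/2)*(1), {r^2, r^3}: (-1/2 + sqrt(5)/2)*(1), {s, sr, ..., sr^4}: (0)*(-1)
so (chi_4 * chi_2) takes values
  {e} -> 2, {r^1, r^4} -> -sqrt(5)/2 - 1/2, {r^2, r^3} -> -1/2 + sqrt(5)/2, {s, sr, ..., sr^4} -> 0.
Now take the inner product of this character with each irreducible chi from the table, <chi_4*chi_2, chi> = (1/10) sum_C |C| (chi_4*chi_2)(C) conj(chi(C)):
  <chi_4*chi_2, chi_1> = (1/10)[1*(2)*conj(1) + 2*(-sqrt(5)/2 - 1/2)*conj(1) + 2*(-1/2 + sqrt(5)/2)*conj(1) + 5*(0)*conj(1)]
      = (1/10)[(2) + (-sqrt(5) - 1) + (-1 + sqrt(5)) + (0)] = 0/10 = 0
  <chi_4*chi_2, chi_2> = (1/10)[1*(2)*conj(1) + 2*(-sqrt(5)/2 - 1/2)*conj(1) + 2*(-1/2 + sqrt(5)/2)*conj(1) + 5*(0)*conj(-1)]
      = (1/10)[(2) + (-sqrt(5) - 1) + (-1 + sqrt(5)) + (0)] = 0/10 = 0
  <chi_4*chi_2, chi_3> = (1/10)[1*(2)*conj(2) + 2*(-sqrt(5)/2 - 1/2)*conj(-1/2 + sqrt(5)/2) + 2*(-1/2 + sqrt(5)/2)*conj(-sqrt(5)/2 - 1/2) + 5*(0)*conj(0)]
      = (1/10)[(4) + (-2) + (-2) + (0)] = 0/10 = 0
  <chi_4*chi_2, chi_4> = (1/10)[1*(2)*conj(2) + 2*(-sqrt(5)/2 - 1/2)*conj(-sqrt(5)/2 - 1/2) + 2*(-1/2 + sqrt(5)/2)*conj(-1/2 + sqrt(5)/2) + 5*(0)*conj(0)]
      = (1/10)[(4) + (sqrt(5) + 3) + (3 - sqrt(5)) + (0)] = 10/10 = 1
Hence the multiplicities are chi_4: 1. Dimension check: dim(chi_4)*dim(chi_2) = 2*1 = 2 and sum (mult * dim) = 1*2 = 2.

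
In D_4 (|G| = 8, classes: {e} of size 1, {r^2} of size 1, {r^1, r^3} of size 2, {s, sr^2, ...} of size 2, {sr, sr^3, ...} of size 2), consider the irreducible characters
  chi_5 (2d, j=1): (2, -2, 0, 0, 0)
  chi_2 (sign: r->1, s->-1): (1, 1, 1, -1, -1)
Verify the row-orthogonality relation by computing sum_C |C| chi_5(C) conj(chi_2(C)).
Sum = 0; so <chi_5, chi_2> = 0 (distinct irreducibles are orthogonal).

Working: Compute term by term over conjugacy classes (|C| * chi_5(C) * conj(chi_2(C))):
  1*(2)*conj(1) + 1*(-2)*conj(1) + 2*(0)*conj(1) + 2*(0)*conj(-1) + 2*(0)*conj(-1)
  = (2) + (-2) + (0) + (0) + (0)
  = 0.
Dividing by |G| = 8 gives 0/8 = 0, matching the row-orthogonality relation <chi_5, chi_2> = [chi_5 = chi_2].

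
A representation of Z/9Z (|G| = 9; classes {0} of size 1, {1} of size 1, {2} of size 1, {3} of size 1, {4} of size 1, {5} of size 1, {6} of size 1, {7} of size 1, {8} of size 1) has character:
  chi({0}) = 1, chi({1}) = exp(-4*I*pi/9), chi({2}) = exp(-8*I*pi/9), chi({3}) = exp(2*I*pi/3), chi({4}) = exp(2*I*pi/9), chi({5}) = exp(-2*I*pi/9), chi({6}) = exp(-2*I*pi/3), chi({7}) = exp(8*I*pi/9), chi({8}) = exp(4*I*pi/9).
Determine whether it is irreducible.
Irreducible: <chi, chi> = 1.

Justification: <chi, chi> = (1/|G|) sum_C |C| * |chi(C)|^2 = (1/9)[1*|1|^2 + 1*|exp(-4*I*pi/9)|^2 + 1*|exp(-8*I*pi/9)|^2 + 1*|exp(2*I*pi/3)|^2 + 1*|exp(2*I*pi/9)|^2 + 1*|exp(-2*I*pi/9)|^2 + 1*|exp(-2*I*pi/3)|^2 + 1*|exp(8*I*pi/9)|^2 + 1*|exp(4*I*pi/9)|^2]
  = (1/9)[(1) + (1) + (1) + (1) + (1) + (1) + (1) + (1) + (1)] = 9/9 = 1.
(Exp terms are combined using exp(i*s)*conj(exp(i*t)) = exp(i*(s-t)), and sums of them are collapsed using the identity that for every m > 1 the m distinct m-th roots of unity sum to 0, e.g. 1 + exp(2*I*pi/3) + exp(-2*I*pi/3) = 0.)
A character is irreducible iff <chi, chi> = 1, so this representation is irreducible.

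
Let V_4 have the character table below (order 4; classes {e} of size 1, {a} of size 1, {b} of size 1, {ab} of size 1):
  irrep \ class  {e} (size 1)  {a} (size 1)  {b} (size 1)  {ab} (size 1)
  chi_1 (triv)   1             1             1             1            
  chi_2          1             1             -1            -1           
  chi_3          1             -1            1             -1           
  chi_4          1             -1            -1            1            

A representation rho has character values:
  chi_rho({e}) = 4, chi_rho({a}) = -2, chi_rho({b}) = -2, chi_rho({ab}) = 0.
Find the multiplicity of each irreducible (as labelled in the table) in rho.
Multiplicities: chi_1: 0, chi_2: 1, chi_3: 1, chi_4: 2.

Working: Use <chi_rho, chi> = (1/|G|) sum_C |C| * chi_rho(C) * conj(chi(C)) with |G| = 4 for each irreducible chi in the table:
  <chi_rho, chi_1> = (1/4)[1*(4)*conj(1) + 1*(-2)*conj(1) + 1*(-2)*conj(1) + 1*(0)*conj(1)]
      = (1/4)[(4) + (-2) + (-2) + (0)] = 0/4 = 0
  <chi_rho, chi_2> = (1/4)[1*(4)*conj(1) + 1*(-2)*conj(1) + 1*(-2)*conj(-1) + 1*(0)*conj(-1)]
      = (1/4)[(4) + (-2) + (2) + (0)] = 4/4 = 1
  <chi_rho, chi_3> = (1/4)[1*(4)*conj(1) + 1*(-2)*conj(-1) + 1*(-2)*conj(1) + 1*(0)*conj(-1)]
      = (1/4)[(4) + (2) + (-2) + (0)] = 4/4 = 1
  <chi_rho, chi_4> = (1/4)[1*(4)*conj(1) + 1*(-2)*conj(-1) + 1*(-2)*conj(-1) + 1*(0)*conj(1)]
      = (1/4)[(4) + (2) + (2) + (0)] = 8/4 = 2
Dimension check: dim(rho) = sum (mult * dim) = 0*1 + 1*1 + 1*1 + 2*1 = 4 = chi_rho(e) = 4.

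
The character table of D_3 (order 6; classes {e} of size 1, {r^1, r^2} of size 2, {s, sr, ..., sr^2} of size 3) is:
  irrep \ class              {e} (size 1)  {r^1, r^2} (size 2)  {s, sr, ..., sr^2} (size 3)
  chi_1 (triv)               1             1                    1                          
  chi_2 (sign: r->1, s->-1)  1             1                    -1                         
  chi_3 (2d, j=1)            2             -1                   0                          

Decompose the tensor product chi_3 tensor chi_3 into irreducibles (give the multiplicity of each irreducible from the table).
chi_3 tensor chi_3 = chi_1 + chi_2 + chi_3 (all other irreducibles have multiplicity 0).

Argument: The character of a tensor product is the pointwise product (chi_3 * chi_3)(C) = chi_3(C) * chi_3(C):
  {e}: (2)*(2), {r^1, r^2}: (-1)*(-1), {s, sr, ..., sr^2}: (0)*(0)
so (chi_3 * chi_3) takes values
  {e} -> 4, {r^1, r^2} -> 1, {s, sr, ..., sr^2} -> 0.
Now take the inner product of this character with each irreducible chi from the table, <chi_3*chi_3, chi> = (1/6) sum_C |C| (chi_3*chi_3)(C) conj(chi(C)):
  <chi_3*chi_3, chi_1> = (1/6)[1*(4)*conj(1) + 2*(1)*conj(1) + 3*(0)*conj(1)]
      = (1/6)[(4) + (2) + (0)] = 6/6 = 1
  <chi_3*chi_3, chi_2> = (1/6)[1*(4)*conj(1) + 2*(1)*conj(1) + 3*(0)*conj(-1)]
      = (1/6)[(4) + (2) + (0)] = 6/6 = 1
  <chi_3*chi_3, chi_3> = (1/6)[1*(4)*conj(2) + 2*(1)*conj(-1) + 3*(0)*conj(0)]
      = (1/6)[(8) + (-2) + (0)] = 6/6 = 1
Hence the multiplicities are chi_1: 1, chi_2: 1, chi_3: 1. Dimension check: dim(chi_3)*dim(chi_3) = 2*2 = 4 and sum (mult * dim) = 1*1 + 1*1 + 1*2 = 4.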